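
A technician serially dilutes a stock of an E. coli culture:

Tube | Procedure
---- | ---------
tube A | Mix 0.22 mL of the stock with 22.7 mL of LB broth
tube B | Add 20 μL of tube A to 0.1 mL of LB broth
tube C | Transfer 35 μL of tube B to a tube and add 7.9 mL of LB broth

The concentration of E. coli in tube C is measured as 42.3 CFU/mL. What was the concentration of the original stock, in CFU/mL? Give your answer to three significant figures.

5.99 × 10^6 CFU/mL

Step 1: 0.22 mL + 22.7 mL = 22.92 mL total → factor 22.92/0.22 = 104.18
Step 2: 20 μL + 0.1 mL = 120 μL total → factor 120/20 = 6
Step 3: 35 μL + 7.9 mL = 7935 μL total → factor 7935/35 = 226.71
Overall dilution factor = 104.18 × 6 × 226.71 = 1.4172 × 10^5
Stock = 42.3 CFU/mL × 1.4172 × 10^5 = 5.99 × 10^6 CFU/mL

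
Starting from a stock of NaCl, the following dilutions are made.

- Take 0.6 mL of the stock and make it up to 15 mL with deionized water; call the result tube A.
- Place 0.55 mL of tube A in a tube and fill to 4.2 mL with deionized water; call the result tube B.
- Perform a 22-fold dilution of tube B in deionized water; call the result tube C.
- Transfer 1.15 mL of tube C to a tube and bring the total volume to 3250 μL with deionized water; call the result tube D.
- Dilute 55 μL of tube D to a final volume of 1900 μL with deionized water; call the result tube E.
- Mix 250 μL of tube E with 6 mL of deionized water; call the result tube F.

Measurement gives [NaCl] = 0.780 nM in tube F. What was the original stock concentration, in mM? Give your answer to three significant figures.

Step 1: 0.6 mL brought to 15 mL → factor 15/0.6 = 25
Step 2: 0.55 mL brought to 4.2 mL → factor 4.2/0.55 = 7.6364
Step 3: 22-fold → factor 22
Step 4: 1.15 mL brought to 3250 μL → factor 3.25/1.15 = 2.8261
Step 5: 55 μL brought to 1900 μL → factor 1900/55 = 34.545
Step 6: 250 μL + 6 mL = 6250 μL total → factor 6250/250 = 25
Overall dilution factor = 25 × 7.6364 × 22 × 2.8261 × 34.545 × 25 = 1.0251 × 10^7
Stock = 0.780 nM × 1.0251 × 10^7 = 7.996 × 10^6 nM = 8.00 mM

8.00 mM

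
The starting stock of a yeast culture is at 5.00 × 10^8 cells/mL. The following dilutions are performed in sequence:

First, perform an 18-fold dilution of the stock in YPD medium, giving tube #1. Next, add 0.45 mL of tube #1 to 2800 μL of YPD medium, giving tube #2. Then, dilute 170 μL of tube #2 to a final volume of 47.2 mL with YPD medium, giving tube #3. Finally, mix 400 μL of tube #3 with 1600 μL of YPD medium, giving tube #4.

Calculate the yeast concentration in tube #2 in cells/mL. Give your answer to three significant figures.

3.85 × 10^6 cells/mL

Step 1: 18-fold → factor 18
Step 2: 0.45 mL + 2800 μL = 3.25 mL total → factor 3.25/0.45 = 7.2222
Dilution factor through tube #2 = 18 × 7.2222 = 130
[tube #2] = 5.00 × 10^8 cells/mL / 130 = 3.85 × 10^6 cells/mL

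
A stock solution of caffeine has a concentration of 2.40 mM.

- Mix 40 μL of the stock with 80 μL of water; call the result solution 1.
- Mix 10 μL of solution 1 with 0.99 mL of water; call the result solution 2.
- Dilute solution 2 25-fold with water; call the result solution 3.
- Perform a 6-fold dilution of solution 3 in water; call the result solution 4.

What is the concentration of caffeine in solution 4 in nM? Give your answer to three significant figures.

Step 1: 40 μL + 80 μL = 120 μL total → factor 120/40 = 3
Step 2: 10 μL + 0.99 mL = 1000 μL total → factor 1000/10 = 100
Step 3: 25-fold → factor 25
Step 4: 6-fold → factor 6
Overall dilution factor = 3 × 100 × 25 × 6 = 45000
Final = 2.40 mM / 45000 = 5.333 × 10^-5 mM = 53.3 nM

53.3 nM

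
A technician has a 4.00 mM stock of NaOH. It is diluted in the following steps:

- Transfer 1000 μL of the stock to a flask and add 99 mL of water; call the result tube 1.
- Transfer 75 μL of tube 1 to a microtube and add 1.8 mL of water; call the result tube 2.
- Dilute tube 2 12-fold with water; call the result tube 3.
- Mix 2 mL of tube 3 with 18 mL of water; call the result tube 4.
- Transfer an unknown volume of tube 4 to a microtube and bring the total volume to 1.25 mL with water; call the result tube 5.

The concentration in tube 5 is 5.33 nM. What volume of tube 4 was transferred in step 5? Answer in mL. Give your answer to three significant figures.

0.500 mL

Step 1: 1000 μL + 99 mL = 1 × 10^5 μL total → factor 1 × 10^5/1000 = 100
Step 2: 75 μL + 1.8 mL = 1875 μL total → factor 1875/75 = 25
Step 3: 12-fold → factor 12
Step 4: 2 mL + 18 mL = 20 mL total → factor 20/2 = 10
Step 5: v brought to 1.25 mL → factor = 1.25 mL/v
Product of known-step factors = 3 × 10^5
Overall factor = 4.00 mM / (5.33 nM) = 7.5047 × 10^5
Step-5 factor = 7.5047 × 10^5 / 3 × 10^5 = 2.5016
v = 1.25 mL / 2.5016 = 0.500 mL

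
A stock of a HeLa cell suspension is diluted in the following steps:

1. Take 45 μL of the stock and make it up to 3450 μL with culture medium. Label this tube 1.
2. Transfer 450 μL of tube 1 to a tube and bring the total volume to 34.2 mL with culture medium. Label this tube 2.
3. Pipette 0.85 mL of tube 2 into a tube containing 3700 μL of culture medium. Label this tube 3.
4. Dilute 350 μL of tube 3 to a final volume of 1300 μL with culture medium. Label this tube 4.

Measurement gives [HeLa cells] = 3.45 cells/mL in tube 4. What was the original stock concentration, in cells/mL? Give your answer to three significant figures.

4.00 × 10^5 cells/mL

Step 1: 45 μL brought to 3450 μL → factor 3450/45 = 76.667
Step 2: 450 μL brought to 34.2 mL → factor 34200/450 = 76
Step 3: 0.85 mL + 3700 μL = 4.55 mL total → factor 4.55/0.85 = 5.3529
Step 4: 350 μL brought to 1300 μL → factor 1300/350 = 3.7143
Overall dilution factor = 76.667 × 76 × 5.3529 × 3.7143 = 1.1585 × 10^5
Stock = 3.45 cells/mL × 1.1585 × 10^5 = 4.00 × 10^5 cells/mL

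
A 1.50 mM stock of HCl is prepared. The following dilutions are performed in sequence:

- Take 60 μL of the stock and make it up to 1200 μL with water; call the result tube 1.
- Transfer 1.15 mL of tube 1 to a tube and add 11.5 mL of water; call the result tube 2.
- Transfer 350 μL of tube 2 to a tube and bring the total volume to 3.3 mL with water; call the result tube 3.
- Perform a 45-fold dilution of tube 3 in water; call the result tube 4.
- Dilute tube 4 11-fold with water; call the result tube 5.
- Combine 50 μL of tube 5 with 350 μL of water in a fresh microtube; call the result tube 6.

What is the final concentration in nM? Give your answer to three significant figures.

0.183 nM

Step 1: 60 μL brought to 1200 μL → factor 1200/60 = 20
Step 2: 1.15 mL + 11.5 mL = 12.65 mL total → factor 12.65/1.15 = 11
Step 3: 350 μL brought to 3.3 mL → factor 3300/350 = 9.4286
Step 4: 45-fold → factor 45
Step 5: 11-fold → factor 11
Step 6: 50 μL + 350 μL = 400 μL total → factor 400/50 = 8
Overall dilution factor = 20 × 11 × 9.4286 × 45 × 11 × 8 = 8.2142 × 10^6
Final = 1.50 mM / 8.2142 × 10^6 = 1.826 × 10^-7 mM = 0.183 nM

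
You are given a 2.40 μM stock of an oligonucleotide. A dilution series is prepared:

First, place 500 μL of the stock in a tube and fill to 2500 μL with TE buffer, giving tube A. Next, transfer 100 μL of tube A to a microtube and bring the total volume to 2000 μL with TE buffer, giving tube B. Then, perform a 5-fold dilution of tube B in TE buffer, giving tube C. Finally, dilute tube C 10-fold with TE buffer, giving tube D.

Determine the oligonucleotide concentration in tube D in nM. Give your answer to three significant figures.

Step 1: 500 μL brought to 2500 μL → factor 2500/500 = 5
Step 2: 100 μL brought to 2000 μL → factor 2000/100 = 20
Step 3: 5-fold → factor 5
Step 4: 10-fold → factor 10
Overall dilution factor = 5 × 20 × 5 × 10 = 5000
Final = 2.40 μM / 5000 = 0.0004800 μM = 0.480 nM

0.480 nM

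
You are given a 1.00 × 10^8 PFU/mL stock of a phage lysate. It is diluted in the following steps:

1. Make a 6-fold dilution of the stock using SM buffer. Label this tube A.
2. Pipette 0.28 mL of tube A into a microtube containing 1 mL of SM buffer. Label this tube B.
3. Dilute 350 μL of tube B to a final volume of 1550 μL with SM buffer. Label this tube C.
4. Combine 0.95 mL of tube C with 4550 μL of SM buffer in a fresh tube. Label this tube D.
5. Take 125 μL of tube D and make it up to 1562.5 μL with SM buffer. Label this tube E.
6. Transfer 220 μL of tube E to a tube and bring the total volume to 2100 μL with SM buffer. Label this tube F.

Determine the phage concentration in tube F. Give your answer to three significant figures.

Step 1: 6-fold → factor 6
Step 2: 0.28 mL + 1 mL = 1.28 mL total → factor 1.28/0.28 = 4.5714
Step 3: 350 μL brought to 1550 μL → factor 1550/350 = 4.4286
Step 4: 0.95 mL + 4550 μL = 5.5 mL total → factor 5.5/0.95 = 5.7895
Step 5: 125 μL brought to 1562.5 μL → factor 1562.5/125 = 12.5
Step 6: 220 μL brought to 2100 μL → factor 2100/220 = 9.5455
Overall dilution factor = 6 × 4.5714 × 4.4286 × 5.7895 × 12.5 × 9.5455 = 83910
Final = 1.00 × 10^8 PFU/mL / 83910 = 1.19 × 10^3 PFU/mL

1.19 × 10^3 PFU/mL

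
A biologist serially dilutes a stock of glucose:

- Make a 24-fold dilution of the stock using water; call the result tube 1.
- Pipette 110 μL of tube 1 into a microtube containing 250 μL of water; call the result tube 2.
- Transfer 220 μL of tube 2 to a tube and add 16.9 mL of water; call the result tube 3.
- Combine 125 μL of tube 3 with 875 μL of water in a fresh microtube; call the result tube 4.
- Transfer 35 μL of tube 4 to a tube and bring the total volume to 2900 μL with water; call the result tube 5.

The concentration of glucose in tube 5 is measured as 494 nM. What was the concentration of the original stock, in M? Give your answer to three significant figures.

2.00 M

Step 1: 24-fold → factor 24
Step 2: 110 μL + 250 μL = 360 μL total → factor 360/110 = 3.2727
Step 3: 220 μL + 16.9 mL = 17120 μL total → factor 17120/220 = 77.818
Step 4: 125 μL + 875 μL = 1000 μL total → factor 1000/125 = 8
Step 5: 35 μL brought to 2900 μL → factor 2900/35 = 82.857
Overall dilution factor = 24 × 3.2727 × 77.818 × 8 × 82.857 = 4.0516 × 10^6
Stock = 494 nM × 4.0516 × 10^6 = 2.001 × 10^9 nM = 2.00 M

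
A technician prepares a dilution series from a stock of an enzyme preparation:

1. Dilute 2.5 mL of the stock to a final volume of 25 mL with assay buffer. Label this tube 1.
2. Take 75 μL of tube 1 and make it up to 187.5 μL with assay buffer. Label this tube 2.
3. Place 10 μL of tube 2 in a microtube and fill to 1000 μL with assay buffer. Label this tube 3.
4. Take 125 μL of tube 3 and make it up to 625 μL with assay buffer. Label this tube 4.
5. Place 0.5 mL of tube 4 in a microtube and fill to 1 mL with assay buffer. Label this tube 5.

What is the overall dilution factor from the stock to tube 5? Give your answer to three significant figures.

Step 1: 2.5 mL brought to 25 mL → factor 25/2.5 = 10
Step 2: 75 μL brought to 187.5 μL → factor 187.5/75 = 2.5
Step 3: 10 μL brought to 1000 μL → factor 1000/10 = 100
Step 4: 125 μL brought to 625 μL → factor 625/125 = 5
Step 5: 0.5 mL brought to 1 mL → factor 1/0.5 = 2
Overall dilution factor = 10 × 2.5 × 100 × 5 × 2 = 25000

2.50 × 10^4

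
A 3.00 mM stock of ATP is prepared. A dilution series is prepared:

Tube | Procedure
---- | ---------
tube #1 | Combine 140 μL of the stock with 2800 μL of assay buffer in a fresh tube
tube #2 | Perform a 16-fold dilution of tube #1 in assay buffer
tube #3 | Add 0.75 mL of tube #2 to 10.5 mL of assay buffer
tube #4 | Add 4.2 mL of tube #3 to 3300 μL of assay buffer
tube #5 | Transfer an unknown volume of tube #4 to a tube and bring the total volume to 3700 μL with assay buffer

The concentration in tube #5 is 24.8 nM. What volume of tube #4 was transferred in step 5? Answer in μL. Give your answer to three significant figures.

Step 1: 140 μL + 2800 μL = 2940 μL total → factor 2940/140 = 21
Step 2: 16-fold → factor 16
Step 3: 0.75 mL + 10.5 mL = 11.25 mL total → factor 11.25/0.75 = 15
Step 4: 4.2 mL + 3300 μL = 7.5 mL total → factor 7.5/4.2 = 1.7857
Step 5: v brought to 3700 μL → factor = 3700 μL/v
Product of known-step factors = 9000
Overall factor = 3.00 mM / (24.8 nM) = 1.2097 × 10^5
Step-5 factor = 1.2097 × 10^5 / 9000 = 13.441
v = 3700 μL / 13.441 = 275 μL

275 μL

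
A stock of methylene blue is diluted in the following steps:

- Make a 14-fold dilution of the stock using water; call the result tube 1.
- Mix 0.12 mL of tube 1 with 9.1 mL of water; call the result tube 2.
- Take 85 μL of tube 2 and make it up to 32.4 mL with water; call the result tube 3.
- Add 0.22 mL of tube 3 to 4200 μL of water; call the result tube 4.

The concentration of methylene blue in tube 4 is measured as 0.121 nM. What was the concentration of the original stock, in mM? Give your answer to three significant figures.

Step 1: 14-fold → factor 14
Step 2: 0.12 mL + 9.1 mL = 9.22 mL total → factor 9.22/0.12 = 76.833
Step 3: 85 μL brought to 32.4 mL → factor 32400/85 = 381.18
Step 4: 0.22 mL + 4200 μL = 4.42 mL total → factor 4.42/0.22 = 20.091
Overall dilution factor = 14 × 76.833 × 381.18 × 20.091 = 8.2377 × 10^6
Stock = 0.121 nM × 8.2377 × 10^6 = 9.968 × 10^5 nM = 0.997 mM

0.997 mM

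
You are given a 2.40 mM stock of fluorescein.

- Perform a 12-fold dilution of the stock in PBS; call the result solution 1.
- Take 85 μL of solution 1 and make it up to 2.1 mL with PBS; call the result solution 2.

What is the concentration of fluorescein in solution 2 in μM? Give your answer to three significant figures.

8.10 μM

Step 1: 12-fold → factor 12
Step 2: 85 μL brought to 2.1 mL → factor 2100/85 = 24.706
Overall dilution factor = 12 × 24.706 = 296.47
Final = 2.40 mM / 296.47 = 0.008095 mM = 8.10 μM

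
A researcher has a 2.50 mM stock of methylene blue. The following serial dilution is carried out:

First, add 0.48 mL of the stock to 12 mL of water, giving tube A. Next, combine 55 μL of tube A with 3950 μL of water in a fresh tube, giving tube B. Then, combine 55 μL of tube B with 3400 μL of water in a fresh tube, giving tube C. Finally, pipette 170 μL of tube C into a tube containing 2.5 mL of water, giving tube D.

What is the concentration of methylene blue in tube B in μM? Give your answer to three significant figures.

Step 1: 0.48 mL + 12 mL = 12.48 mL total → factor 12.48/0.48 = 26
Step 2: 55 μL + 3950 μL = 4005 μL total → factor 4005/55 = 72.818
Dilution factor through tube B = 26 × 72.818 = 1893.3
[tube B] = 2.50 mM / 1893.3 = 0.001320 mM = 1.32 μM

1.32 μM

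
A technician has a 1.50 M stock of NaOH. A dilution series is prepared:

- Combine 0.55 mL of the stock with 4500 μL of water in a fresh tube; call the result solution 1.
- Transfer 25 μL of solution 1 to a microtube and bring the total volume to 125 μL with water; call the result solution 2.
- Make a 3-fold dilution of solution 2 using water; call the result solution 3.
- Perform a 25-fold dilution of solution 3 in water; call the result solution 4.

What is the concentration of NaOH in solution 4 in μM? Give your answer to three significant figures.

Step 1: 0.55 mL + 4500 μL = 5.05 mL total → factor 5.05/0.55 = 9.1818
Step 2: 25 μL brought to 125 μL → factor 125/25 = 5
Step 3: 3-fold → factor 3
Step 4: 25-fold → factor 25
Overall dilution factor = 9.1818 × 5 × 3 × 25 = 3443.2
Final = 1.50 M / 3443.2 = 0.0004356 M = 436 μM

436 μM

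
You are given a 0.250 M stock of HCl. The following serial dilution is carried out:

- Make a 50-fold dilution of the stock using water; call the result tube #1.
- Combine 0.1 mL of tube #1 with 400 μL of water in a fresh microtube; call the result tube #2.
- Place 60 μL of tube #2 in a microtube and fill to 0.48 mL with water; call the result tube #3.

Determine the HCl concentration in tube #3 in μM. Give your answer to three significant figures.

125 μM

Step 1: 50-fold → factor 50
Step 2: 0.1 mL + 400 μL = 0.5 mL total → factor 0.5/0.1 = 5
Step 3: 60 μL brought to 0.48 mL → factor 480/60 = 8
Overall dilution factor = 50 × 5 × 8 = 2000
Final = 0.250 M / 2000 = 0.0001250 M = 125 μM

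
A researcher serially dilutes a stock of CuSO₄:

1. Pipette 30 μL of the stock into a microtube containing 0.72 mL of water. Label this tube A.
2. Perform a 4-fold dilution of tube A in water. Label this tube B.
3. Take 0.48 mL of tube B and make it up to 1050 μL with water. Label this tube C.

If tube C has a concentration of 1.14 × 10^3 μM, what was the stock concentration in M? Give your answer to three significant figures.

0.249 M

Step 1: 30 μL + 0.72 mL = 750 μL total → factor 750/30 = 25
Step 2: 4-fold → factor 4
Step 3: 0.48 mL brought to 1050 μL → factor 1.05/0.48 = 2.1875
Overall dilution factor = 25 × 4 × 2.1875 = 218.75
Stock = 1.14 × 10^3 μM × 218.75 = 2.494 × 10^5 μM = 0.249 M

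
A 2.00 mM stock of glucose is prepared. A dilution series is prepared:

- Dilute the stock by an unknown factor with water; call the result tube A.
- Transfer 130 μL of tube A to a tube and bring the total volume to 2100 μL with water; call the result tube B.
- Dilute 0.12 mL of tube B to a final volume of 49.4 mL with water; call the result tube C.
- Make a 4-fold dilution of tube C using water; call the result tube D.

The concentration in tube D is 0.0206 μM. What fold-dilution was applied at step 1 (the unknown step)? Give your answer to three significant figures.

3.65-fold

Step 1: unknown factor x
Step 2: 130 μL brought to 2100 μL → factor 2100/130 = 16.154
Step 3: 0.12 mL brought to 49.4 mL → factor 49.4/0.12 = 411.67
Step 4: 4-fold → factor 4
Product of known-step factors = 26600
Overall factor = 2.00 mM / (0.0206 μM) = 97087
x = 97087 / 26600 = 3.65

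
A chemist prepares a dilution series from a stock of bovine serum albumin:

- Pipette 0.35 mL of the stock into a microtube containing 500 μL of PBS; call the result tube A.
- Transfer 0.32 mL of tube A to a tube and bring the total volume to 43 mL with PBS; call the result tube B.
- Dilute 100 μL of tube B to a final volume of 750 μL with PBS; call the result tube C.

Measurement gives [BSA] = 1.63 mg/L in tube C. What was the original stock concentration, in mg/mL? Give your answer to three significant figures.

Step 1: 0.35 mL + 500 μL = 0.85 mL total → factor 0.85/0.35 = 2.4286
Step 2: 0.32 mL brought to 43 mL → factor 43/0.32 = 134.38
Step 3: 100 μL brought to 750 μL → factor 750/100 = 7.5
Overall dilution factor = 2.4286 × 134.38 × 7.5 = 2447.5
Stock = 1.63 mg/L × 2447.5 = 3989 mg/L = 3.99 mg/mL

3.99 mg/mL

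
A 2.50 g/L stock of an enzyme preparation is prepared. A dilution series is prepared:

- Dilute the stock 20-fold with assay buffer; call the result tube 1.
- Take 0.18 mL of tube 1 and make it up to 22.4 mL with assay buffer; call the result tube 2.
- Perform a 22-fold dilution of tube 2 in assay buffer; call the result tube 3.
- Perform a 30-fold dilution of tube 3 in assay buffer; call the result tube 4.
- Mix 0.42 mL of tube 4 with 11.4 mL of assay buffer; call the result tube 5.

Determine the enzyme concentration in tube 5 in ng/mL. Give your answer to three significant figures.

Step 1: 20-fold → factor 20
Step 2: 0.18 mL brought to 22.4 mL → factor 22.4/0.18 = 124.44
Step 3: 22-fold → factor 22
Step 4: 30-fold → factor 30
Step 5: 0.42 mL + 11.4 mL = 11.82 mL total → factor 11.82/0.42 = 28.143
Overall dilution factor = 20 × 124.44 × 22 × 30 × 28.143 = 4.6229 × 10^7
Final = 2.50 g/L / 4.6229 × 10^7 = 5.408 × 10^-8 g/L = 0.0541 ng/mL

0.0541 ng/mL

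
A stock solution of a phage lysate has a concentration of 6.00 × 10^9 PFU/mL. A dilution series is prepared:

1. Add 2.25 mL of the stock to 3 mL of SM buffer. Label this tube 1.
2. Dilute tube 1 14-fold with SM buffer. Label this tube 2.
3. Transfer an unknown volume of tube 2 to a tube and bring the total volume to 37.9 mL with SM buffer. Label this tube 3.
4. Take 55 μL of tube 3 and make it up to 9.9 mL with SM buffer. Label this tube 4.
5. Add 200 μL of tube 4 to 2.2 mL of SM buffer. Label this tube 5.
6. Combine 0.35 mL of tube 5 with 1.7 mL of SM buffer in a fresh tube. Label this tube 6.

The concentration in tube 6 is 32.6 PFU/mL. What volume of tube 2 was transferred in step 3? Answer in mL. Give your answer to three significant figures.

Step 1: 2.25 mL + 3 mL = 5.25 mL total → factor 5.25/2.25 = 2.3333
Step 2: 14-fold → factor 14
Step 3: v brought to 37.9 mL → factor = 37.9 mL/v
Step 4: 55 μL brought to 9.9 mL → factor 9900/55 = 180
Step 5: 200 μL + 2.2 mL = 2400 μL total → factor 2400/200 = 12
Step 6: 0.35 mL + 1.7 mL = 2.05 mL total → factor 2.05/0.35 = 5.8571
Product of known-step factors = 4.1328 × 10^5
Overall factor = 6.00 × 10^9 PFU/mL / (32.6 PFU/mL) = 1.8405 × 10^8
Step-3 factor = 1.8405 × 10^8 / 4.1328 × 10^5 = 445.34
v = 37.9 mL / 445.34 = 0.0851 mL

0.0851 mL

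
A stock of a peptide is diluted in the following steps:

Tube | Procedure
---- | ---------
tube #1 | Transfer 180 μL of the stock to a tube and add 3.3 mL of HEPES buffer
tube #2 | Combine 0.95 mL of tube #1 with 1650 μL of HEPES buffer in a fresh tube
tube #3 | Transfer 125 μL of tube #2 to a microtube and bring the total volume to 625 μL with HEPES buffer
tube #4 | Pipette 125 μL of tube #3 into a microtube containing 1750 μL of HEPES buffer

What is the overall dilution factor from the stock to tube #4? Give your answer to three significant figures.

3.97 × 10^3

Step 1: 180 μL + 3.3 mL = 3480 μL total → factor 3480/180 = 19.333
Step 2: 0.95 mL + 1650 μL = 2.6 mL total → factor 2.6/0.95 = 2.7368
Step 3: 125 μL brought to 625 μL → factor 625/125 = 5
Step 4: 125 μL + 1750 μL = 1875 μL total → factor 1875/125 = 15
Overall dilution factor = 19.333 × 2.7368 × 5 × 15 = 3968.4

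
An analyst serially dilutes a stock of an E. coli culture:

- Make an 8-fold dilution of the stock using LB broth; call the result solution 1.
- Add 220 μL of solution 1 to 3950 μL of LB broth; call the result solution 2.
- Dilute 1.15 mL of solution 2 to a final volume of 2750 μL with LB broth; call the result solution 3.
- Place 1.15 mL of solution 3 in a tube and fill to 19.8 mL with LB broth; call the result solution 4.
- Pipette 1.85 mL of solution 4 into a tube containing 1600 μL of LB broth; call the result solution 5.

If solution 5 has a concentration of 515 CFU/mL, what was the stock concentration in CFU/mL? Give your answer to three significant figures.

Step 1: 8-fold → factor 8
Step 2: 220 μL + 3950 μL = 4170 μL total → factor 4170/220 = 18.955
Step 3: 1.15 mL brought to 2750 μL → factor 2.75/1.15 = 2.3913
Step 4: 1.15 mL brought to 19.8 mL → factor 19.8/1.15 = 17.217
Step 5: 1.85 mL + 1600 μL = 3.45 mL total → factor 3.45/1.85 = 1.8649
Overall dilution factor = 8 × 18.955 × 2.3913 × 17.217 × 1.8649 = 11643
Stock = 515 CFU/mL × 11643 = 6.00 × 10^6 CFU/mL

6.00 × 10^6 CFU/mL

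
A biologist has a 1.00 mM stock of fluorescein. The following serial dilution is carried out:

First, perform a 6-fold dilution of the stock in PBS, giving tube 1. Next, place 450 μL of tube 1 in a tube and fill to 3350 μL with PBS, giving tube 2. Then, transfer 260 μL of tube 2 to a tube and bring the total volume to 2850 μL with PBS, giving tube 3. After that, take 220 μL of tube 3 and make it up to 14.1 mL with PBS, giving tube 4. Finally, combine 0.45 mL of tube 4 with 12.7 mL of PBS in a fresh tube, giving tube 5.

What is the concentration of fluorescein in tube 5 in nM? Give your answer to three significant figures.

1.09 nM

Step 1: 6-fold → factor 6
Step 2: 450 μL brought to 3350 μL → factor 3350/450 = 7.4444
Step 3: 260 μL brought to 2850 μL → factor 2850/260 = 10.962
Step 4: 220 μL brought to 14.1 mL → factor 14100/220 = 64.091
Step 5: 0.45 mL + 12.7 mL = 13.15 mL total → factor 13.15/0.45 = 29.222
Dilution factor through tube 5 = 6 × 7.4444 × 10.962 × 64.091 × 29.222 = 9.1699 × 10^5
[tube 5] = 1.00 mM / 9.1699 × 10^5 = 1.091 × 10^-6 mM = 1.09 nM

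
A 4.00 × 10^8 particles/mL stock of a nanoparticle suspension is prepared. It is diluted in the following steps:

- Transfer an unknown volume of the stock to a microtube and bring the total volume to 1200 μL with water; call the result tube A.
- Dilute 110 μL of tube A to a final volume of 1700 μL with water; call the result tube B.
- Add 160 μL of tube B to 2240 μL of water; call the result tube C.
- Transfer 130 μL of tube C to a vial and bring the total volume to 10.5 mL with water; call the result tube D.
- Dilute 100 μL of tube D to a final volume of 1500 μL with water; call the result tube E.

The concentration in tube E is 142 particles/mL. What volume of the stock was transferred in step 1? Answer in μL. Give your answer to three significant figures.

120 μL

Step 1: v brought to 1200 μL → factor = 1200 μL/v
Step 2: 110 μL brought to 1700 μL → factor 1700/110 = 15.455
Step 3: 160 μL + 2240 μL = 2400 μL total → factor 2400/160 = 15
Step 4: 130 μL brought to 10.5 mL → factor 10500/130 = 80.769
Step 5: 100 μL brought to 1500 μL → factor 1500/100 = 15
Product of known-step factors = 2.8086 × 10^5
Overall factor = 4.00 × 10^8 particles/mL / (142 particles/mL) = 2.8169 × 10^6
Step-1 factor = 2.8169 × 10^6 / 2.8086 × 10^5 = 10.03
v = 1200 μL / 10.03 = 120 μL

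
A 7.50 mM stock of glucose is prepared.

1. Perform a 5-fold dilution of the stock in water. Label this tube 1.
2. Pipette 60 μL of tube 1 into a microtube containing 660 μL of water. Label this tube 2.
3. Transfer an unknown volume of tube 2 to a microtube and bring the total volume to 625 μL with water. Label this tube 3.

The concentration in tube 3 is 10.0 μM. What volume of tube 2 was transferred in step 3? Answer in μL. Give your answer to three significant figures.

Step 1: 5-fold → factor 5
Step 2: 60 μL + 660 μL = 720 μL total → factor 720/60 = 12
Step 3: v brought to 625 μL → factor = 625 μL/v
Product of known-step factors = 60
Overall factor = 7.50 mM / (10.0 μM) = 750
Step-3 factor = 750 / 60 = 12.5
v = 625 μL / 12.5 = 50.0 μL

50.0 μL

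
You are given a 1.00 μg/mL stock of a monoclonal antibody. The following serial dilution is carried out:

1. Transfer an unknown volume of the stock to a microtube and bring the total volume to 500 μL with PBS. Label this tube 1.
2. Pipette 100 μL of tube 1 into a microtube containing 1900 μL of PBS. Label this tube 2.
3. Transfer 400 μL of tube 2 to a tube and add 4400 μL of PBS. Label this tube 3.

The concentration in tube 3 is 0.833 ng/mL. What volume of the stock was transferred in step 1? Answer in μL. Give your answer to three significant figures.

Step 1: v brought to 500 μL → factor = 500 μL/v
Step 2: 100 μL + 1900 μL = 2000 μL total → factor 2000/100 = 20
Step 3: 400 μL + 4400 μL = 4800 μL total → factor 4800/400 = 12
Product of known-step factors = 240
Overall factor = 1.00 μg/mL / (0.833 ng/mL) = 1200.5
Step-1 factor = 1200.5 / 240 = 5.002
v = 500 μL / 5.002 = 100 μL

100 μL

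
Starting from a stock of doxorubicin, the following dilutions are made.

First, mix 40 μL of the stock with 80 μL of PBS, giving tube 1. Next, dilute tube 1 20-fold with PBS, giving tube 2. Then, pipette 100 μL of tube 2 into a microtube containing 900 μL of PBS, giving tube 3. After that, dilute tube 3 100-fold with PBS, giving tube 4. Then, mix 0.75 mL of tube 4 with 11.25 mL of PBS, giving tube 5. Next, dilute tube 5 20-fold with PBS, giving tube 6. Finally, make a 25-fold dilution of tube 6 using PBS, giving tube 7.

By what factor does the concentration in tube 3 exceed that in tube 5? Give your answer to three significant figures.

1.60 × 10^3

Step 1: 40 μL + 80 μL = 120 μL total → factor 120/40 = 3
Step 2: 20-fold → factor 20
Step 3: 100 μL + 900 μL = 1000 μL total → factor 1000/100 = 10
Step 4: 100-fold → factor 100
Step 5: 0.75 mL + 11.25 mL = 12 mL total → factor 12/0.75 = 16
Dilution factor to tube 3 = 600; to tube 5 = 9.6 × 10^5
[tube 3]/[tube 5] = (factor to tube 5)/(factor to tube 3) = 9.6 × 10^5/600 = 1.60 × 10^3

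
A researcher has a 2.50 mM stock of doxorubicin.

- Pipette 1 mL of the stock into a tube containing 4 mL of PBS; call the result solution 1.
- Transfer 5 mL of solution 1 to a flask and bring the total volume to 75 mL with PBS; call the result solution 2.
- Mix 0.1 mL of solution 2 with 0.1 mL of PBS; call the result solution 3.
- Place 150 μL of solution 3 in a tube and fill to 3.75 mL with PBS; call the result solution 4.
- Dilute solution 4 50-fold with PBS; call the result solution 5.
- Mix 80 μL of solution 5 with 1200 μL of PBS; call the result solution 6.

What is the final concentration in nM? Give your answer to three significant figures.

Step 1: 1 mL + 4 mL = 5 mL total → factor 5/1 = 5
Step 2: 5 mL brought to 75 mL → factor 75/5 = 15
Step 3: 0.1 mL + 0.1 mL = 0.2 mL total → factor 0.2/0.1 = 2
Step 4: 150 μL brought to 3.75 mL → factor 3750/150 = 25
Step 5: 50-fold → factor 50
Step 6: 80 μL + 1200 μL = 1280 μL total → factor 1280/80 = 16
Overall dilution factor = 5 × 15 × 2 × 25 × 50 × 16 = 3 × 10^6
Final = 2.50 mM / 3 × 10^6 = 8.333 × 10^-7 mM = 0.833 nM

0.833 nM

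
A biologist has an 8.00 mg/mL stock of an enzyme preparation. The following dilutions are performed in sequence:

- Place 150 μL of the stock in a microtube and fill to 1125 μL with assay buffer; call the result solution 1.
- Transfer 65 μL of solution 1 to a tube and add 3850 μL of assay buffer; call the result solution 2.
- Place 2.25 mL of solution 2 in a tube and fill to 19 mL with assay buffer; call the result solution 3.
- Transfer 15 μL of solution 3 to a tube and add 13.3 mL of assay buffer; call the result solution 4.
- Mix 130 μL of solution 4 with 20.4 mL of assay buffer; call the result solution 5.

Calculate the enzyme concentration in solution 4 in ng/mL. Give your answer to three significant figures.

Step 1: 150 μL brought to 1125 μL → factor 1125/150 = 7.5
Step 2: 65 μL + 3850 μL = 3915 μL total → factor 3915/65 = 60.231
Step 3: 2.25 mL brought to 19 mL → factor 19/2.25 = 8.4444
Step 4: 15 μL + 13.3 mL = 13315 μL total → factor 13315/15 = 887.67
Dilution factor through solution 4 = 7.5 × 60.231 × 8.4444 × 887.67 = 3.3861 × 10^6
[solution 4] = 8.00 mg/mL / 3.3861 × 10^6 = 2.363 × 10^-6 mg/mL = 2.36 ng/mL

2.36 ng/mL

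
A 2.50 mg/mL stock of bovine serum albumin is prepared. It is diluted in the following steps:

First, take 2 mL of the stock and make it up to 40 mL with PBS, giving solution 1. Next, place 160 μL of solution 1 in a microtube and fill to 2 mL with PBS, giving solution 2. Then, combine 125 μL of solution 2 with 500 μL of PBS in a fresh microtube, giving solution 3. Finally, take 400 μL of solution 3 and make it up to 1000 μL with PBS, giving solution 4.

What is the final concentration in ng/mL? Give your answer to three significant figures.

800 ng/mL

Step 1: 2 mL brought to 40 mL → factor 40/2 = 20
Step 2: 160 μL brought to 2 mL → factor 2000/160 = 12.5
Step 3: 125 μL + 500 μL = 625 μL total → factor 625/125 = 5
Step 4: 400 μL brought to 1000 μL → factor 1000/400 = 2.5
Overall dilution factor = 20 × 12.5 × 5 × 2.5 = 3125
Final = 2.50 mg/mL / 3125 = 0.0008000 mg/mL = 800 ng/mL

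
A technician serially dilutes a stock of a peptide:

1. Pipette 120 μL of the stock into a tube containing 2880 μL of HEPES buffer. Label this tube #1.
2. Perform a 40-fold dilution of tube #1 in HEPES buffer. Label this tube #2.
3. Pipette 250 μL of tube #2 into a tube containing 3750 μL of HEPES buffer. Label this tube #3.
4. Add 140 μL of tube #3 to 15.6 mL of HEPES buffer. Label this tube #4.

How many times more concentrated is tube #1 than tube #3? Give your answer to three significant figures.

640

Step 1: 120 μL + 2880 μL = 3000 μL total → factor 3000/120 = 25
Step 2: 40-fold → factor 40
Step 3: 250 μL + 3750 μL = 4000 μL total → factor 4000/250 = 16
Dilution factor to tube #1 = 25; to tube #3 = 16000
[tube #1]/[tube #3] = (factor to tube #3)/(factor to tube #1) = 16000/25 = 640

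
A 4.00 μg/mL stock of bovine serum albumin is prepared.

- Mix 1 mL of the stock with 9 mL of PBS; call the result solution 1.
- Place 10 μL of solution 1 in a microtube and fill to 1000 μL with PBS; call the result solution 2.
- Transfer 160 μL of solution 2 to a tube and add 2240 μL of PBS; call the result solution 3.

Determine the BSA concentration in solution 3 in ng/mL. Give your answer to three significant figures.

Step 1: 1 mL + 9 mL = 10 mL total → factor 10/1 = 10
Step 2: 10 μL brought to 1000 μL → factor 1000/10 = 100
Step 3: 160 μL + 2240 μL = 2400 μL total → factor 2400/160 = 15
Overall dilution factor = 10 × 100 × 15 = 15000
Final = 4.00 μg/mL / 15000 = 0.0002667 μg/mL = 0.267 ng/mL

0.267 ng/mL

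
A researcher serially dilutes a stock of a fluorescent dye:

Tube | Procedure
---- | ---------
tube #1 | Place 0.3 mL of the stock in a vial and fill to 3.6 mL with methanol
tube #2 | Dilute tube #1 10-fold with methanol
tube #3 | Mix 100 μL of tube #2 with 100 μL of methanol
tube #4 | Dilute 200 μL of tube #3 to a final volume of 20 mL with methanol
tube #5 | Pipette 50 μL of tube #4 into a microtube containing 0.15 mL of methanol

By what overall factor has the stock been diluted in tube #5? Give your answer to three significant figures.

9.60 × 10^4

Step 1: 0.3 mL brought to 3.6 mL → factor 3.6/0.3 = 12
Step 2: 10-fold → factor 10
Step 3: 100 μL + 100 μL = 200 μL total → factor 200/100 = 2
Step 4: 200 μL brought to 20 mL → factor 20000/200 = 100
Step 5: 50 μL + 0.15 mL = 200 μL total → factor 200/50 = 4
Overall dilution factor = 12 × 10 × 2 × 100 × 4 = 96000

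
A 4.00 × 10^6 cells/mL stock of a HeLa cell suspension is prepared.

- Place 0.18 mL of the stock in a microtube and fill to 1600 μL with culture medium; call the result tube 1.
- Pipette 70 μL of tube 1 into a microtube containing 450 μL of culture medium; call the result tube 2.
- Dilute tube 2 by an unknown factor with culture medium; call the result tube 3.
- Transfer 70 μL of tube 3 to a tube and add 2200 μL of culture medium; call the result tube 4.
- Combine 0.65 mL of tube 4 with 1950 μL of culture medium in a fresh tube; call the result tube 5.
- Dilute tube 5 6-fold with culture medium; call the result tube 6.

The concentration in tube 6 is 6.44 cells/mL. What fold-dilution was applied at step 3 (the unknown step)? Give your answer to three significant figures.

Step 1: 0.18 mL brought to 1600 μL → factor 1.6/0.18 = 8.8889
Step 2: 70 μL + 450 μL = 520 μL total → factor 520/70 = 7.4286
Step 3: unknown factor x
Step 4: 70 μL + 2200 μL = 2270 μL total → factor 2270/70 = 32.429
Step 5: 0.65 mL + 1950 μL = 2.6 mL total → factor 2.6/0.65 = 4
Step 6: 6-fold → factor 6
Product of known-step factors = 51392
Overall factor = 4.00 × 10^6 cells/mL / (6.44 cells/mL) = 6.2112 × 10^5
x = 6.2112 × 10^5 / 51392 = 12.1

12.1-fold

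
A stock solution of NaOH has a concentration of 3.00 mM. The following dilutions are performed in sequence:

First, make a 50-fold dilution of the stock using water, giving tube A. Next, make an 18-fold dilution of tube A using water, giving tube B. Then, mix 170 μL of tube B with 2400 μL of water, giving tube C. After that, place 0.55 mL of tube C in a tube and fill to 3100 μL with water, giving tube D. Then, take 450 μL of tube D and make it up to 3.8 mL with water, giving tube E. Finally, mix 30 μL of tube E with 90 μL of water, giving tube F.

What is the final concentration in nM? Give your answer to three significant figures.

1.16 nM

Step 1: 50-fold → factor 50
Step 2: 18-fold → factor 18
Step 3: 170 μL + 2400 μL = 2570 μL total → factor 2570/170 = 15.118
Step 4: 0.55 mL brought to 3100 μL → factor 3.1/0.55 = 5.6364
Step 5: 450 μL brought to 3.8 mL → factor 3800/450 = 8.4444
Step 6: 30 μL + 90 μL = 120 μL total → factor 120/30 = 4
Overall dilution factor = 50 × 18 × 15.118 × 5.6364 × 8.4444 × 4 = 2.5903 × 10^6
Final = 3.00 mM / 2.5903 × 10^6 = 1.158 × 10^-6 mM = 1.16 nM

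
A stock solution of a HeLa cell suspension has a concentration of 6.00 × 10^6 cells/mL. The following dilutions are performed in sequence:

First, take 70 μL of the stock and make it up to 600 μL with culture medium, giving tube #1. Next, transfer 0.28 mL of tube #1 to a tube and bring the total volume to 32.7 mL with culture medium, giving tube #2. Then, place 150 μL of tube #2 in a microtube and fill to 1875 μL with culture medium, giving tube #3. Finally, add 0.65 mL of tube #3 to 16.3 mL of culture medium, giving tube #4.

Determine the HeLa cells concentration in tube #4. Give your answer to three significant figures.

18.4 cells/mL

Step 1: 70 μL brought to 600 μL → factor 600/70 = 8.5714
Step 2: 0.28 mL brought to 32.7 mL → factor 32.7/0.28 = 116.79
Step 3: 150 μL brought to 1875 μL → factor 1875/150 = 12.5
Step 4: 0.65 mL + 16.3 mL = 16.95 mL total → factor 16.95/0.65 = 26.077
Overall dilution factor = 8.5714 × 116.79 × 12.5 × 26.077 = 3.2629 × 10^5
Final = 6.00 × 10^6 cells/mL / 3.2629 × 10^5 = 18.4 cells/mL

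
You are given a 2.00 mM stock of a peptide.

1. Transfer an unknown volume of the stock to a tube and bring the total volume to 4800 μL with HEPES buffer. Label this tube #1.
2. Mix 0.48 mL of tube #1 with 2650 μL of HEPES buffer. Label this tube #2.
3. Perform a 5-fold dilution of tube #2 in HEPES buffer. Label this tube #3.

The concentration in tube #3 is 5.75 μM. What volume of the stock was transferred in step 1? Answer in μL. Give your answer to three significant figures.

450 μL

Step 1: v brought to 4800 μL → factor = 4800 μL/v
Step 2: 0.48 mL + 2650 μL = 3.13 mL total → factor 3.13/0.48 = 6.5208
Step 3: 5-fold → factor 5
Product of known-step factors = 32.604
Overall factor = 2.00 mM / (5.75 μM) = 347.83
Step-1 factor = 347.83 / 32.604 = 10.668
v = 4800 μL / 10.668 = 450 μL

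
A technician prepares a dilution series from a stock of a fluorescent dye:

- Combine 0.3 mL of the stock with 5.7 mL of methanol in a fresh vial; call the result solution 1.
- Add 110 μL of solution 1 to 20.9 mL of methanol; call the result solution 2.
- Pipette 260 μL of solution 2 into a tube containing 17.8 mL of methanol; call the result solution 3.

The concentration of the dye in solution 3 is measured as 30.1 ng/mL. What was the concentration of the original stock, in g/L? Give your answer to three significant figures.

7.99 g/L

Step 1: 0.3 mL + 5.7 mL = 6 mL total → factor 6/0.3 = 20
Step 2: 110 μL + 20.9 mL = 21010 μL total → factor 21010/110 = 191
Step 3: 260 μL + 17.8 mL = 18060 μL total → factor 18060/260 = 69.462
Overall dilution factor = 20 × 191 × 69.462 = 2.6534 × 10^5
Stock = 30.1 ng/mL × 2.6534 × 10^5 = 7.987 × 10^6 ng/mL = 7.99 g/L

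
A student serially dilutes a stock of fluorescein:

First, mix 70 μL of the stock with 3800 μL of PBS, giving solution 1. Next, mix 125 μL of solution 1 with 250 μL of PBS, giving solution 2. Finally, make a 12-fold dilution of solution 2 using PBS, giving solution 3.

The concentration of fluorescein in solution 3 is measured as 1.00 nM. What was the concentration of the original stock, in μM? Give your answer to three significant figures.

Step 1: 70 μL + 3800 μL = 3870 μL total → factor 3870/70 = 55.286
Step 2: 125 μL + 250 μL = 375 μL total → factor 375/125 = 3
Step 3: 12-fold → factor 12
Overall dilution factor = 55.286 × 3 × 12 = 1990.3
Stock = 1.00 nM × 1990.3 = 1990 nM = 1.99 μM

1.99 μM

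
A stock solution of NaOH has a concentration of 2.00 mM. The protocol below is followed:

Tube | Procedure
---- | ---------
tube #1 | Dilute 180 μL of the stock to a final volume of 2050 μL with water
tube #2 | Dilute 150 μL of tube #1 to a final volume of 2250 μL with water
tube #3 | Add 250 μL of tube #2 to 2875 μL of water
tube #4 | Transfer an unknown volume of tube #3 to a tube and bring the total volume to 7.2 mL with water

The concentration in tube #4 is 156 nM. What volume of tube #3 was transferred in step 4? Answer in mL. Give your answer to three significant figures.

1.20 mL

Step 1: 180 μL brought to 2050 μL → factor 2050/180 = 11.389
Step 2: 150 μL brought to 2250 μL → factor 2250/150 = 15
Step 3: 250 μL + 2875 μL = 3125 μL total → factor 3125/250 = 12.5
Step 4: v brought to 7.2 mL → factor = 7.2 mL/v
Product of known-step factors = 2135.4
Overall factor = 2.00 mM / (156 nM) = 12821
Step-4 factor = 12821 / 2135.4 = 6.0038
v = 7.2 mL / 6.0038 = 1.20 mL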